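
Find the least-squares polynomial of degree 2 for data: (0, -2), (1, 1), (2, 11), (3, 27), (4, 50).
-71/35 + (-1/7)x + (23/7)x²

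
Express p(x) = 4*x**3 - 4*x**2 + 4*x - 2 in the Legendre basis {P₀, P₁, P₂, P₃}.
(-10/3)P₀ + (32/5)P₁ + (-8/3)P₂ + (8/5)P₃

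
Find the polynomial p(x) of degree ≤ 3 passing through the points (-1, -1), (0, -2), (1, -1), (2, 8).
x**3 + x**2 - x - 2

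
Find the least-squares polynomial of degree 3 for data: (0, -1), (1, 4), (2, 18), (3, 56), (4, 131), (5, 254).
-6/7 + (76/21)x + (-19/14)x² + (13/6)x³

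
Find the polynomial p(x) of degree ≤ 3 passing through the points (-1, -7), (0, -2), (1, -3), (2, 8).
3*x**3 - 3*x**2 - x - 2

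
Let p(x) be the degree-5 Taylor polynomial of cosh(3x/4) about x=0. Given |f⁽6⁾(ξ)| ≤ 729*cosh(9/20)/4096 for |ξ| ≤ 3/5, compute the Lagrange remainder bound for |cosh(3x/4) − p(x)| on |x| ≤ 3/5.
59049*cosh(9/20)/5120000000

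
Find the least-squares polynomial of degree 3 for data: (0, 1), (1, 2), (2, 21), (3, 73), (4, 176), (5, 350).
103/126 + (-55/108)x + (-89/126)x² + (319/108)x³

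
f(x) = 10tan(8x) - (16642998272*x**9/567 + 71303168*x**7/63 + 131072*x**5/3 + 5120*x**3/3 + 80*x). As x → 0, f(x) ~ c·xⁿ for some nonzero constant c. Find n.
11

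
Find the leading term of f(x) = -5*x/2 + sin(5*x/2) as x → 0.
-125*x**3/48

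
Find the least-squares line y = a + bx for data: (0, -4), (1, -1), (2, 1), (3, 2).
a = -7/2, b = 2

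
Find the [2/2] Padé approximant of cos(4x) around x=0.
(1 - 20*x**2/3)/(4*x**2/3 + 1)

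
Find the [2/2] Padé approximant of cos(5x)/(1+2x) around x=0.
(-1925*x**2/204 - 25*x/51 + 1)/(25*x**2/12 + 77*x/51 + 1)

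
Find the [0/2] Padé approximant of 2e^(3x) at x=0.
2/(9*x**2/2 - 3*x + 1)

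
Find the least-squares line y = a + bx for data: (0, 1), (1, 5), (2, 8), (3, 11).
a = 13/10, b = 33/10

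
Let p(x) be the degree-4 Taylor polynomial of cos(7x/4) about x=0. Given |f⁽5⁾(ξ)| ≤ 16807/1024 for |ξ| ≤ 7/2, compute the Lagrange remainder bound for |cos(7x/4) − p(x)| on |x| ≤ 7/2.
282475249/3932160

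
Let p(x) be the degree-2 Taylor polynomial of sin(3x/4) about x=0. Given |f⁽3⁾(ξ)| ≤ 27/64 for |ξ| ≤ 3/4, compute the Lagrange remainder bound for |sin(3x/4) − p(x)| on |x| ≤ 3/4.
243/8192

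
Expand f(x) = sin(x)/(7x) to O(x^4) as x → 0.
1/7 - x**2/42 + O(x**4)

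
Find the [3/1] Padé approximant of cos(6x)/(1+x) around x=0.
(54*x**3 - 252*x**2/17 - 54*x/17 + 1)/(1 - 37*x/17)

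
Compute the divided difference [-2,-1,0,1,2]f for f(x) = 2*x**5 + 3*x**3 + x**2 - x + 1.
0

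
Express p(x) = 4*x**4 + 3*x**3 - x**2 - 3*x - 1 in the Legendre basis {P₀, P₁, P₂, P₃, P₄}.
(-8/15)P₀ + (-6/5)P₁ + (34/21)P₂ + (6/5)P₃ + (32/35)P₄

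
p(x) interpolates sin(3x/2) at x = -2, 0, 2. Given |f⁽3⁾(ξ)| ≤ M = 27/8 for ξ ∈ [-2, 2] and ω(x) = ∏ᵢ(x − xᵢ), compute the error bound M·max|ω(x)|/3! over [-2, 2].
sqrt(3)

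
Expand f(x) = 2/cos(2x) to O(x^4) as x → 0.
2 + 4*x**2 + O(x**4)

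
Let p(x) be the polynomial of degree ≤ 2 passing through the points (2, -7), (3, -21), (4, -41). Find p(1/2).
11/4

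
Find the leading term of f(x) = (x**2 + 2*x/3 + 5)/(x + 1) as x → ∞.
x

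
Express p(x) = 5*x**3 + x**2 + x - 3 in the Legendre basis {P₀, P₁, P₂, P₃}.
(-8/3)P₀ + (4)P₁ + (2/3)P₂ + (2)P₃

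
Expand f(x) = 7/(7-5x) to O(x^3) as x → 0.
1 + 5*x/7 + 25*x**2/49 + O(x**3)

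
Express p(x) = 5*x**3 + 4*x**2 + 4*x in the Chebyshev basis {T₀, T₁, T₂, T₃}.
(2)T₀ + (31/4)T₁ + (2)T₂ + (5/4)T₃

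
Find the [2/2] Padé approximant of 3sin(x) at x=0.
3*x/(x**2/6 + 1)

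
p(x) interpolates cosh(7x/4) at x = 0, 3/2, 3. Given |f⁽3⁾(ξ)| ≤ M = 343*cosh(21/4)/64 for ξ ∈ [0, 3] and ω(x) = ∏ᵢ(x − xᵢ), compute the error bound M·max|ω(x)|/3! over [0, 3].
343*sqrt(3)*cosh(21/4)/512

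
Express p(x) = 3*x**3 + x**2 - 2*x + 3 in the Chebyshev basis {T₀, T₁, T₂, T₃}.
(7/2)T₀ + (1/4)T₁ + (1/2)T₂ + (3/4)T₃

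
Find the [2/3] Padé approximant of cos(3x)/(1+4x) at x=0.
(1 - 15*x**2/4)/(3*x**3 + 3*x**2/4 + 4*x + 1)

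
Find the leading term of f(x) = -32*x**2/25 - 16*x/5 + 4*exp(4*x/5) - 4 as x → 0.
128*x**3/375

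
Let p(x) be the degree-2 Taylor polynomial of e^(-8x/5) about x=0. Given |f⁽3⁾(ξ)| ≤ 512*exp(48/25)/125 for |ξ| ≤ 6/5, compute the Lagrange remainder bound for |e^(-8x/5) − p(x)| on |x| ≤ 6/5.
18432*exp(48/25)/15625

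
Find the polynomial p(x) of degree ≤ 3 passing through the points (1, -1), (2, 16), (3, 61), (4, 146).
2*x**3 + 2*x**2 - 3*x - 2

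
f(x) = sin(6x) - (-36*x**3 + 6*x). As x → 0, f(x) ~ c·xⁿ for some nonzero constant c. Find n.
5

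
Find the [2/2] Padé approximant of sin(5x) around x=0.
5*x/(25*x**2/6 + 1)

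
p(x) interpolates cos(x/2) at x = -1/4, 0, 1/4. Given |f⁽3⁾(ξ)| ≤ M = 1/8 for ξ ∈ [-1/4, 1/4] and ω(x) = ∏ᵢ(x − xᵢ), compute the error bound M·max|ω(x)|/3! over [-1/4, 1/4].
sqrt(3)/13824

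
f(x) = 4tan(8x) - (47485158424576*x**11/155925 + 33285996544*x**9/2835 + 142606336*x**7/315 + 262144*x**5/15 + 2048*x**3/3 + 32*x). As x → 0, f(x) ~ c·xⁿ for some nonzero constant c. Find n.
13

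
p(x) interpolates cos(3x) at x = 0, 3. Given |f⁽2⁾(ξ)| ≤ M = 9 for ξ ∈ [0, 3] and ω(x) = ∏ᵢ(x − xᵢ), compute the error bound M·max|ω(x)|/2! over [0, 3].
81/8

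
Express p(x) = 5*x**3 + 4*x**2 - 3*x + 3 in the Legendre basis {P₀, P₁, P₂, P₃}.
(13/3)P₀ + (8/3)P₂ + (2)P₃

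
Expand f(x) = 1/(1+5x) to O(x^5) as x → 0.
1 - 5*x + 25*x**2 - 125*x**3 + 625*x**4 + O(x**5)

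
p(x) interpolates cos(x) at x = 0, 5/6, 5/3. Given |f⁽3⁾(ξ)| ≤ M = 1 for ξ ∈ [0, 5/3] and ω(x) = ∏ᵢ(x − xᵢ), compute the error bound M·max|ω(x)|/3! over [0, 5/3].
125*sqrt(3)/5832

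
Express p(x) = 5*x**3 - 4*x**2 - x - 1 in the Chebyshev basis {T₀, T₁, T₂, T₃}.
(-3)T₀ + (11/4)T₁ + (-2)T₂ + (5/4)T₃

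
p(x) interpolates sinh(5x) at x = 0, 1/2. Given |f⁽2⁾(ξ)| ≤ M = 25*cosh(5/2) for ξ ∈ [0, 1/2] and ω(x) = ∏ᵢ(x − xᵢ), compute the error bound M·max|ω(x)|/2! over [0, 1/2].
25*cosh(5/2)/32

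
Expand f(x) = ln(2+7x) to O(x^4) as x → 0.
log(2) + 7*x/2 - 49*x**2/8 + 343*x**3/24 + O(x**4)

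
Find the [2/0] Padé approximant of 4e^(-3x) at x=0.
18*x**2 - 12*x + 4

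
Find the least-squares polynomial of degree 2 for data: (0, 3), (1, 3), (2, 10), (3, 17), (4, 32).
101/35 + (-48/35)x + (15/7)x²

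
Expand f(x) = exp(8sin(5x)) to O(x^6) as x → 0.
1 + 40*x + 800*x**2 + 10500*x**3 + 100000*x**4 + 2160625*x**5/3 + O(x**6)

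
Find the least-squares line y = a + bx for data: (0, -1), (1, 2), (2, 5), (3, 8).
a = -1, b = 3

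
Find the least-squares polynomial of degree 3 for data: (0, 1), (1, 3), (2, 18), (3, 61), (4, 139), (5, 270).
61/63 + (-20/27)x + (169/252)x² + (221/108)x³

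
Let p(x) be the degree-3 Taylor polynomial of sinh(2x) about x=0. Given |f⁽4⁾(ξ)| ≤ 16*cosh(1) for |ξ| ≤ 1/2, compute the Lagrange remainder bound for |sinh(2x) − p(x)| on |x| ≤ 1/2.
cosh(1)/24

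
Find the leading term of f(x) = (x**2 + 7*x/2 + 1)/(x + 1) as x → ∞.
x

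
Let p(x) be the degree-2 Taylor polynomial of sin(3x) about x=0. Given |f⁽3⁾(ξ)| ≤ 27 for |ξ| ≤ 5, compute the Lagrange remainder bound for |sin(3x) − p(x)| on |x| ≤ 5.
1125/2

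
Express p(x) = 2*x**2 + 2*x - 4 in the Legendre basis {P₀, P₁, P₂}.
(-10/3)P₀ + (2)P₁ + (4/3)P₂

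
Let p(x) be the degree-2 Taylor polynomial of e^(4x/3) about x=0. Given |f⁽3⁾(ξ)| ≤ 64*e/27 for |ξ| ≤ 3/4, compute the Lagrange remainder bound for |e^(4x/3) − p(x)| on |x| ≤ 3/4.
e/6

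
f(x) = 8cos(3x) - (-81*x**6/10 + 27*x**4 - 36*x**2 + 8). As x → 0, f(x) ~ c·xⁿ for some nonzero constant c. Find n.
8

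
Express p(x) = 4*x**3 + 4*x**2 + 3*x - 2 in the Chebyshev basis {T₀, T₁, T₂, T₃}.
(6)T₁ + (2)T₂ + T₃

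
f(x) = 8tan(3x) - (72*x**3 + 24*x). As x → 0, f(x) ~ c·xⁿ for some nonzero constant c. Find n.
5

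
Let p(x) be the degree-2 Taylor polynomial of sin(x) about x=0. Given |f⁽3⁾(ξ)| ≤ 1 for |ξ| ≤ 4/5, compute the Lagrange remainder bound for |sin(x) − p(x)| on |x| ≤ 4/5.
32/375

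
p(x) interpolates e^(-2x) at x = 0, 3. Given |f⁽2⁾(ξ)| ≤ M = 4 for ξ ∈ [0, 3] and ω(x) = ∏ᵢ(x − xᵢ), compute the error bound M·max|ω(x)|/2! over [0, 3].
9/2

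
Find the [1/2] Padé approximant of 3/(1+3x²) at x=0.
3/(3*x**2 + 1)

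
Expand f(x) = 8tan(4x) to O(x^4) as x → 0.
32*x + 512*x**3/3 + O(x**4)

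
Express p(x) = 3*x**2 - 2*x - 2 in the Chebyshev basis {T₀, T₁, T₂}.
(-1/2)T₀ + (-2)T₁ + (3/2)T₂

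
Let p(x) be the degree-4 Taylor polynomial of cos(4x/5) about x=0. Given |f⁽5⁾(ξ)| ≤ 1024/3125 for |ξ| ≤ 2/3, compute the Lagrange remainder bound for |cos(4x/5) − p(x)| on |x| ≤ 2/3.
4096/11390625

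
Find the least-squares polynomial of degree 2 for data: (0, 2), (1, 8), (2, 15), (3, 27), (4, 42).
16/7 + (233/70)x + (23/14)x²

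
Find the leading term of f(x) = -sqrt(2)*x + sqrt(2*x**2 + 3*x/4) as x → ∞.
3*sqrt(2)/16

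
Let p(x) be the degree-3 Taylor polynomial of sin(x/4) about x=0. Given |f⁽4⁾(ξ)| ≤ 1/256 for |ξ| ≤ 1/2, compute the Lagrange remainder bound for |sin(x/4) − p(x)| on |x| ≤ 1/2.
1/98304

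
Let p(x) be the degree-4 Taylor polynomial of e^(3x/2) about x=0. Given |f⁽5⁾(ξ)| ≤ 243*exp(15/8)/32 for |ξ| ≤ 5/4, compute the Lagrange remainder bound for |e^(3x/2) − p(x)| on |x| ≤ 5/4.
50625*exp(15/8)/262144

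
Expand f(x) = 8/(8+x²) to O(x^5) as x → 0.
1 - x**2/8 + x**4/64 + O(x**5)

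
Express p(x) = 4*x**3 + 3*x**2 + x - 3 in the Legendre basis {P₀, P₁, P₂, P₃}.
(-2)P₀ + (17/5)P₁ + (2)P₂ + (8/5)P₃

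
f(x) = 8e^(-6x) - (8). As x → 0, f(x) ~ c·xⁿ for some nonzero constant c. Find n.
1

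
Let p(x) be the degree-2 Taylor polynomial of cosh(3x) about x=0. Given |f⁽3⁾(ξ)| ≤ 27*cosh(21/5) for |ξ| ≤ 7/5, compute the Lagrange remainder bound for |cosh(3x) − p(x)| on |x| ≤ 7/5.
3087*cosh(21/5)/250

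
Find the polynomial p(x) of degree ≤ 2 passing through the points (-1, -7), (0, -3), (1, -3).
-2*x**2 + 2*x - 3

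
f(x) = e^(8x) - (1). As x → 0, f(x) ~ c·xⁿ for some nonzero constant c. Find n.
1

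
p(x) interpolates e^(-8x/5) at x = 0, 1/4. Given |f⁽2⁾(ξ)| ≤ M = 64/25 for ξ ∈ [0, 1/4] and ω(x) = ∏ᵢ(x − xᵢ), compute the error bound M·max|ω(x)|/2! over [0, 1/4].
1/50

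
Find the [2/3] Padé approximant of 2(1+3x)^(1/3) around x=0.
(7*x**2 + 8*x + 2)/(-x**3/6 + 3*x**2/2 + 3*x + 1)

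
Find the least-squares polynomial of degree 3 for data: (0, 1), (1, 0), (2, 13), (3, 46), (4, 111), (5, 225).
38/63 + (-130/189)x + (-169/252)x² + (211/108)x³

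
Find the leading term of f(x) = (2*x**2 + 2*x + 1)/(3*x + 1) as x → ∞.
2*x/3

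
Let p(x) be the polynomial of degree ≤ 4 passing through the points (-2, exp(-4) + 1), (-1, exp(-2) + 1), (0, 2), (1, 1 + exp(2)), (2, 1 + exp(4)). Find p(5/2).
(-180*exp(2) + 35 + (-420*exp(2) + 506 + 315*exp(4))*exp(4))*exp(-4)/128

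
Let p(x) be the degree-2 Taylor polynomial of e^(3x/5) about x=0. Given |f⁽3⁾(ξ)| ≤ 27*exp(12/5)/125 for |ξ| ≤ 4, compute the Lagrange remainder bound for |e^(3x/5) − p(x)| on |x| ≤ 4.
288*exp(12/5)/125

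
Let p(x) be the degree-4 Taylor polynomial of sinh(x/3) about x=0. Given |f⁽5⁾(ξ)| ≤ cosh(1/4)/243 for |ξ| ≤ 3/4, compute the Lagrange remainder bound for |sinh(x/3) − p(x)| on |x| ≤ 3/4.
cosh(1/4)/122880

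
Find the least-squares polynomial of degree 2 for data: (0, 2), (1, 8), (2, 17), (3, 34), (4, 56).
81/35 + (69/35)x + (20/7)x²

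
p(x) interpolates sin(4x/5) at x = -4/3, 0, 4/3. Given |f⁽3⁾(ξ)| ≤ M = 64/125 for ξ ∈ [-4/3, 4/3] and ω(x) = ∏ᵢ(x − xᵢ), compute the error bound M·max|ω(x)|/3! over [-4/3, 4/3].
4096*sqrt(3)/91125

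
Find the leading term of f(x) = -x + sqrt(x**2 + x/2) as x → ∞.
1/4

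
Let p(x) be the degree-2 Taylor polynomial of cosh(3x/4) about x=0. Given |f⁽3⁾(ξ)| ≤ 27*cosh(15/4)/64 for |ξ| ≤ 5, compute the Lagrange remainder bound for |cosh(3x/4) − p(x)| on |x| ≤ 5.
1125*cosh(15/4)/128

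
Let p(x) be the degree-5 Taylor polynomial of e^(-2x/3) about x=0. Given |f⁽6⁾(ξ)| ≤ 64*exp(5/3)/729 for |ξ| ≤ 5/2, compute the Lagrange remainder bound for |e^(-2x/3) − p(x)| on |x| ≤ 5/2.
3125*exp(5/3)/104976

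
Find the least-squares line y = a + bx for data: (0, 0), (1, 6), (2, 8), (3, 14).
a = 2/5, b = 22/5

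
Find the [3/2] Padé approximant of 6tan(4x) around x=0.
(-128*x**3/5 + 24*x)/(1 - 32*x**2/5)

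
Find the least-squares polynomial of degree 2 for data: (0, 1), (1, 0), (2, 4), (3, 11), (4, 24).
36/35 + (-221/70)x + (31/14)x²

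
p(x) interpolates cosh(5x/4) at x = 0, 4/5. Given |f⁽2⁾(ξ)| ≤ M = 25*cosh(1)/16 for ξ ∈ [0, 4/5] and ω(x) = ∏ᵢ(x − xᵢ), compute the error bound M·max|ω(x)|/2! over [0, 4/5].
cosh(1)/8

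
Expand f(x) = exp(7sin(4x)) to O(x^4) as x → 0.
1 + 28*x + 392*x**2 + 3584*x**3 + O(x**4)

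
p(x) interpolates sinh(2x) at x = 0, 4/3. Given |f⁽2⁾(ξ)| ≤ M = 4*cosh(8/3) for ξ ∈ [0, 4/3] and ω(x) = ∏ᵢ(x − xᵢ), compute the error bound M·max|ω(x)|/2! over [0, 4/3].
8*cosh(8/3)/9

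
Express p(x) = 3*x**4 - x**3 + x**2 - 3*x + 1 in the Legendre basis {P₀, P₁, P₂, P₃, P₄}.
(29/15)P₀ + (-18/5)P₁ + (50/21)P₂ + (-2/5)P₃ + (24/35)P₄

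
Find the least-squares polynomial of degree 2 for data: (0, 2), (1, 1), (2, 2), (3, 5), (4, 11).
73/35 + (-83/35)x + (8/7)x²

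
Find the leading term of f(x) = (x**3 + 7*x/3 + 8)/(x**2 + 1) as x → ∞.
x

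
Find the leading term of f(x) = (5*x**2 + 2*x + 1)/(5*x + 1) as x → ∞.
x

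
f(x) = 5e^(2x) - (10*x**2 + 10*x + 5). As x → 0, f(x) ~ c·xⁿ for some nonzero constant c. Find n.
3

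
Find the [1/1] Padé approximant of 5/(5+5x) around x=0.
1/(x + 1)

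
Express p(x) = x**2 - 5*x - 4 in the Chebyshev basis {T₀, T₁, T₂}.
(-7/2)T₀ + (-5)T₁ + (1/2)T₂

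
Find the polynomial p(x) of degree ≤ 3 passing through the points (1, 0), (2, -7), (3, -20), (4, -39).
-3*x**2 + 2*x + 1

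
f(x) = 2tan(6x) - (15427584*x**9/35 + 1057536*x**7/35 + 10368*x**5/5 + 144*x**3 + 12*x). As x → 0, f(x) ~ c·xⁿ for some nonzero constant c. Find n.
11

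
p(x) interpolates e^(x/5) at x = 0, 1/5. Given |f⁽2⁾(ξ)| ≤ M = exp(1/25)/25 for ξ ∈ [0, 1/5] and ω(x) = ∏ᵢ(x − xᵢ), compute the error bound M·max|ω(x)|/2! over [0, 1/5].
exp(1/25)/5000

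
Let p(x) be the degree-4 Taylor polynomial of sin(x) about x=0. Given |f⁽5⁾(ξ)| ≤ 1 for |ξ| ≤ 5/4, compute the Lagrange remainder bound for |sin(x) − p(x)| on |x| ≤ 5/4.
625/24576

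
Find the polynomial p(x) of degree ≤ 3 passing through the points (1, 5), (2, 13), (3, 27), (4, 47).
3*x**2 - x + 3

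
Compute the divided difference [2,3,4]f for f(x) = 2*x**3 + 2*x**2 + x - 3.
20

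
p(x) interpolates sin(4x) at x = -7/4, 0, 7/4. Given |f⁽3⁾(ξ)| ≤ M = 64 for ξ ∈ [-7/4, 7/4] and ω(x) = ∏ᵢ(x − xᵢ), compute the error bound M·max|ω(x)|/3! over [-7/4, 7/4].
343*sqrt(3)/27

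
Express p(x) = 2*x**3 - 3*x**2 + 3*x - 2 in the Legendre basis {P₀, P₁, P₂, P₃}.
(-3)P₀ + (21/5)P₁ + (-2)P₂ + (4/5)P₃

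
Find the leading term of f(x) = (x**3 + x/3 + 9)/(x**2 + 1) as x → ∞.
x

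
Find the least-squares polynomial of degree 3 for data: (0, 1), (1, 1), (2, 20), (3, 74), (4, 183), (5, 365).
19/21 + (-43/18)x + (-5/21)x² + (55/18)x³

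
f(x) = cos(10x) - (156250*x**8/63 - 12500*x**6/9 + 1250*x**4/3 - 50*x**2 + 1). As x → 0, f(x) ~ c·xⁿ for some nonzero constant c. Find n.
10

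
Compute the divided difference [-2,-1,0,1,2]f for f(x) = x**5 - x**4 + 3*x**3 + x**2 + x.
-1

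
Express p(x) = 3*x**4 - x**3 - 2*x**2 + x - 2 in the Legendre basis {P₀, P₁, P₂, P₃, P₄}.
(-31/15)P₀ + (2/5)P₁ + (8/21)P₂ + (-2/5)P₃ + (24/35)P₄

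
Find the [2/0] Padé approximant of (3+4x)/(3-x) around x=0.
5*x**2/9 + 5*x/3 + 1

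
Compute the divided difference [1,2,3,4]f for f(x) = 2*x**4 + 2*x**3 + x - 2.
22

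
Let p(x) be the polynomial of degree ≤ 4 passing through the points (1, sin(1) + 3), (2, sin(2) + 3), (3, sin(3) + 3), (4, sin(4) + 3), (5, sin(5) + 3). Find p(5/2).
-5*sin(1)/128 + 3*sin(5)/128 + 45*sin(3)/64 - 5*sin(4)/32 + 15*sin(2)/32 + 3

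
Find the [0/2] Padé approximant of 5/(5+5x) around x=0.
1/(x + 1)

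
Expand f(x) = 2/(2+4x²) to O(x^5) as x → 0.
1 - 2*x**2 + 4*x**4 + O(x**5)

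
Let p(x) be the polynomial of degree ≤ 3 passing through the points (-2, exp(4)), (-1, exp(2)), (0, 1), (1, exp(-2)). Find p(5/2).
((-35*exp(4) - 189 + 135*exp(2))*exp(2) + 105)*exp(-2)/16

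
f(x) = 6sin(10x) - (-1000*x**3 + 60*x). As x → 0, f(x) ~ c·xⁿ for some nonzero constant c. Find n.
5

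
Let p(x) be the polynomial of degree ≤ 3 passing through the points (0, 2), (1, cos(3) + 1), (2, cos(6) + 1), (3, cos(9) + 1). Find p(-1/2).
-5*cos(9)/16 + 21*cos(6)/16 - 35*cos(3)/16 + 51/16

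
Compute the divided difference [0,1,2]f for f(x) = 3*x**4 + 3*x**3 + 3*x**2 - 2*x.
33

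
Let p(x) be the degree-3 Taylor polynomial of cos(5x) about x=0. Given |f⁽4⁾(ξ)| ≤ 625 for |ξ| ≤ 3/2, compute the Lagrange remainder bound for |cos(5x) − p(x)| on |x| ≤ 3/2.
16875/128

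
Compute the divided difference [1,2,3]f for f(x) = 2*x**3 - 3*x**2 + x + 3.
9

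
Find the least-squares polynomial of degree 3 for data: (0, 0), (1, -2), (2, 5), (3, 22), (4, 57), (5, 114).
-19/126 + (-2435/756)x + (137/126)x² + (89/108)x³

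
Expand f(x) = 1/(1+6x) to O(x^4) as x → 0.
1 - 6*x + 36*x**2 - 216*x**3 + O(x**4)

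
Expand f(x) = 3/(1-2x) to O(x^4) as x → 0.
3 + 6*x + 12*x**2 + 24*x**3 + O(x**4)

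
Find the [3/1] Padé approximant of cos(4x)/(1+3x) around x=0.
(32*x**3/9 - 56*x**2/3 + 32*x/9 + 1)/(59*x/9 + 1)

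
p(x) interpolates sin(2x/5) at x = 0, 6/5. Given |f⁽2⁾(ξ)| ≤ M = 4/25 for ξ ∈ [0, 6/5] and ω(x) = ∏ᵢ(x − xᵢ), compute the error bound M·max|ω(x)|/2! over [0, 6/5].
18/625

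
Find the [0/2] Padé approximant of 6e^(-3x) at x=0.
6/(9*x**2/2 + 3*x + 1)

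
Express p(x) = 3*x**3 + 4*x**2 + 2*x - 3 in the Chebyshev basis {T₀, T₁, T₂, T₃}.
-T₀ + (17/4)T₁ + (2)T₂ + (3/4)T₃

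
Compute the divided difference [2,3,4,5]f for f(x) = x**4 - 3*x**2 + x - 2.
14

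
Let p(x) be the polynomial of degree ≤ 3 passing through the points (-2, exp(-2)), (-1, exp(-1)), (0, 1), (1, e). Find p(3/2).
(-5 + 21*e - 35*(1 - e)*exp(2))*exp(-2)/16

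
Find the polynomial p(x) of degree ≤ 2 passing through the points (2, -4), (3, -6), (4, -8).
-2*x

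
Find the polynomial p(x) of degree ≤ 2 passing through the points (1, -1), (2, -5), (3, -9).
3 - 4*x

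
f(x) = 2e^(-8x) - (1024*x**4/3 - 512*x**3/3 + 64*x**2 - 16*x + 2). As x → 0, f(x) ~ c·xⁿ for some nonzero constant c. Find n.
5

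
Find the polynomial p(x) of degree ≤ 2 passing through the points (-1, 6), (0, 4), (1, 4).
x**2 - x + 4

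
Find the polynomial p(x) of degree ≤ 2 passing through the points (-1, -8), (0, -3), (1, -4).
-3*x**2 + 2*x - 3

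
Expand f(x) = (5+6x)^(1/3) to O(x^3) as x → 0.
5**(1/3) + 2*5**(1/3)*x/5 - 4*5**(1/3)*x**2/25 + O(x**3)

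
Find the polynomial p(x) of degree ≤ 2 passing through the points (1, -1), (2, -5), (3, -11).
-x**2 - x + 1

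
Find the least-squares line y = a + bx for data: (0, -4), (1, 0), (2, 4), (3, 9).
a = -21/5, b = 43/10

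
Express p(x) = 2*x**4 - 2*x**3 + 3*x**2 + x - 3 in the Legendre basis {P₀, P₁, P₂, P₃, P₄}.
(-8/5)P₀ + (-1/5)P₁ + (22/7)P₂ + (-4/5)P₃ + (16/35)P₄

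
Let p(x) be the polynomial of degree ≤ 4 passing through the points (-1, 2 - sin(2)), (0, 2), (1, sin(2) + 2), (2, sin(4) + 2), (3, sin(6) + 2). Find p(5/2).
35*sin(4)/32 - 65*sin(2)/128 + 35*sin(6)/128 + 2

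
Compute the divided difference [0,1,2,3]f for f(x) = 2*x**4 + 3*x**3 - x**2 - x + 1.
15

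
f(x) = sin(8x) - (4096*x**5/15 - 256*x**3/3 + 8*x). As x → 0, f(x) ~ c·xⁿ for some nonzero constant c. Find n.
7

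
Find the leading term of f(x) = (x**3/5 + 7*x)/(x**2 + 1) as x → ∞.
x/5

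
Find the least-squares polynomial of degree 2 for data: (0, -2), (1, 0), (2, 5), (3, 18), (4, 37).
-8/5 + (-12/5)x + (3)x²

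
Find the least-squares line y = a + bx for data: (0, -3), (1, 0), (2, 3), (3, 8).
a = -17/5, b = 18/5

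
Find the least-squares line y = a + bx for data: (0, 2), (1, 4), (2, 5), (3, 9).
a = 17/10, b = 11/5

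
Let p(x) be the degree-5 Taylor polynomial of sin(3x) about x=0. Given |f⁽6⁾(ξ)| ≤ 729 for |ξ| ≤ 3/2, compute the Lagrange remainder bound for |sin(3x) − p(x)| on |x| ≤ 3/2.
59049/5120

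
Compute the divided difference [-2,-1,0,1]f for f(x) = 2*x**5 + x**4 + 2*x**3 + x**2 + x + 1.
10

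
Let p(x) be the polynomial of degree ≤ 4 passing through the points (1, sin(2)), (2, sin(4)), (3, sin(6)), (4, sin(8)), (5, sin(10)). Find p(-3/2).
-1365*sin(8)/32 + 5005*sin(6)/64 + 1155*sin(10)/128 + 3003*sin(2)/128 - 2145*sin(4)/32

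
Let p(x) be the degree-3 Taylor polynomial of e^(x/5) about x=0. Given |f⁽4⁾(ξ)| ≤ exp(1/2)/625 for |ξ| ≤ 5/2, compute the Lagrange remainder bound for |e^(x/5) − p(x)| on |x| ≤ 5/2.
exp(1/2)/384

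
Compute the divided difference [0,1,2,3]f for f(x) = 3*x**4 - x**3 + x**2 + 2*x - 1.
17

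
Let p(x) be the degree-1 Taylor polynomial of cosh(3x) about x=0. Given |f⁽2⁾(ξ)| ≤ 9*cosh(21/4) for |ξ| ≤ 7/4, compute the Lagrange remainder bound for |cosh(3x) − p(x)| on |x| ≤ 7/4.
441*cosh(21/4)/32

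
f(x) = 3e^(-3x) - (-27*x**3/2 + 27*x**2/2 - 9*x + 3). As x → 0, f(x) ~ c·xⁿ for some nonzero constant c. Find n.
4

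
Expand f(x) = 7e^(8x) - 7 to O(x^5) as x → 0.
56*x + 224*x**2 + 1792*x**3/3 + 3584*x**4/3 + O(x**5)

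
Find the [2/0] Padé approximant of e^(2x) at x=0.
2*x**2 + 2*x + 1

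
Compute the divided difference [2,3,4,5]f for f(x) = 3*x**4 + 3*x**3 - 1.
45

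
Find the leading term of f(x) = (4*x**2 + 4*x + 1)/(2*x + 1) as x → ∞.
2*x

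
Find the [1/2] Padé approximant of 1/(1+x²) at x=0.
1/(x**2 + 1)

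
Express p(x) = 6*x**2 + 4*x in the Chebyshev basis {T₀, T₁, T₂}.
(3)T₀ + (4)T₁ + (3)T₂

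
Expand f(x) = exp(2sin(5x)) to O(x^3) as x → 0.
1 + 10*x + 50*x**2 + O(x**3)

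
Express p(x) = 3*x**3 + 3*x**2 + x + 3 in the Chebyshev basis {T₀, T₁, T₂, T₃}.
(9/2)T₀ + (13/4)T₁ + (3/2)T₂ + (3/4)T₃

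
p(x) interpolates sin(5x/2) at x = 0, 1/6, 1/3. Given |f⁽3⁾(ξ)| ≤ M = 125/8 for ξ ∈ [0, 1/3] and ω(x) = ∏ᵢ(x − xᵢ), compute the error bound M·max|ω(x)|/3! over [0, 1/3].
125*sqrt(3)/46656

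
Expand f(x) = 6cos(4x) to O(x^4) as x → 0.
6 - 48*x**2 + O(x**4)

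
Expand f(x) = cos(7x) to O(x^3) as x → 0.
1 - 49*x**2/2 + O(x**3)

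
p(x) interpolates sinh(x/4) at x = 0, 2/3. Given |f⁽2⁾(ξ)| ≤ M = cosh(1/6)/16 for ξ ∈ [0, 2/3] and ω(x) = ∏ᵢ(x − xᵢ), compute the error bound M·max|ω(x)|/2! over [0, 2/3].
cosh(1/6)/288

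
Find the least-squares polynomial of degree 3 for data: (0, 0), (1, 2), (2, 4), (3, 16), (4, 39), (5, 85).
1/126 + (2633/756)x + (-697/252)x² + (59/54)x³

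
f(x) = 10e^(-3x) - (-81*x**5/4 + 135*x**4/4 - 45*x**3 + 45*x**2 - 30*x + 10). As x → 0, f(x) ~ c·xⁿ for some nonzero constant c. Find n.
6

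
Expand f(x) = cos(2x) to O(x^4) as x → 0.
1 - 2*x**2 + O(x**4)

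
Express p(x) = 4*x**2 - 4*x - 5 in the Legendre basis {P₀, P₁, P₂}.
(-11/3)P₀ + (-4)P₁ + (8/3)P₂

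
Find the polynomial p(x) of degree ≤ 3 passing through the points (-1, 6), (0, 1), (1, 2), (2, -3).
-2*x**3 + 3*x**2 + 1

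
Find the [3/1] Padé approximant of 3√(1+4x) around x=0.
(-3*x**3 + 9*x**2 + 27*x/2 + 3)/(5*x/2 + 1)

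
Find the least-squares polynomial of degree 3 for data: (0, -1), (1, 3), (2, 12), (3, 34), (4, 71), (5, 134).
-22/21 + (439/126)x + (-37/84)x² + (37/36)x³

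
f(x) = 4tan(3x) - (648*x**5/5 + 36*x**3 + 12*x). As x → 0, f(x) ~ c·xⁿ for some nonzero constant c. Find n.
7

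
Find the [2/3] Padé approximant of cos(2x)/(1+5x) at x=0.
(1 - 5*x**2/3)/(5*x**3/3 + x**2/3 + 5*x + 1)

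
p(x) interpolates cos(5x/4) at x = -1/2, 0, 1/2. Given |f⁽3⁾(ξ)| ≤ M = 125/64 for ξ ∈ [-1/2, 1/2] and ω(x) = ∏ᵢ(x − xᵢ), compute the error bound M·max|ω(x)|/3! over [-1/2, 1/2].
125*sqrt(3)/13824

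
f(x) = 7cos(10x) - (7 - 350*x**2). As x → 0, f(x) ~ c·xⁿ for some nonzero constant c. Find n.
4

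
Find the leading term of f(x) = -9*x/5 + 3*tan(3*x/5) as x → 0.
27*x**3/125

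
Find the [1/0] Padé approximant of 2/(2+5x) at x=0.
1 - 5*x/2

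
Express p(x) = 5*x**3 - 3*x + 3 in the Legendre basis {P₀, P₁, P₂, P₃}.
(3)P₀ + (2)P₃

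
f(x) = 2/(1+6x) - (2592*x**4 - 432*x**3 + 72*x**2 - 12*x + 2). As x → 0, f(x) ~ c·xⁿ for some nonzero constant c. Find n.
5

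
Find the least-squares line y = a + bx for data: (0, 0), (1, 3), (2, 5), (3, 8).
a = 1/10, b = 13/5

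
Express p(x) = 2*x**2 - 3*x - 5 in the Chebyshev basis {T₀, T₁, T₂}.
(-4)T₀ + (-3)T₁ + T₂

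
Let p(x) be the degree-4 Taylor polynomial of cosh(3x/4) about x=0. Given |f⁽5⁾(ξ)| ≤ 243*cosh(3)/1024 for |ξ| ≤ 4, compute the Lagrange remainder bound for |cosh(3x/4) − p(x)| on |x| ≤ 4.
81*cosh(3)/40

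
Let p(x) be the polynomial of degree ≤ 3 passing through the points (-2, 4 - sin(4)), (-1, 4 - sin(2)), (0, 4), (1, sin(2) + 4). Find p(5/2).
-15*sin(2)/8 + 35*sin(4)/16 + 4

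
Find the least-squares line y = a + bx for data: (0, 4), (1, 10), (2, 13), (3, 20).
a = 41/10, b = 51/10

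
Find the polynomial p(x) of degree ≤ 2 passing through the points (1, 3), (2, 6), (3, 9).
3*x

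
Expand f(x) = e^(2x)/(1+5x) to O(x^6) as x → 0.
1 - 3*x + 17*x**2 - 251*x**3/3 + 419*x**4 - 31421*x**5/15 + O(x**6)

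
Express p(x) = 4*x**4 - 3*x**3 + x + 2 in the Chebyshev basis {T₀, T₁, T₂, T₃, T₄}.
(7/2)T₀ + (-5/4)T₁ + (2)T₂ + (-3/4)T₃ + (1/2)T₄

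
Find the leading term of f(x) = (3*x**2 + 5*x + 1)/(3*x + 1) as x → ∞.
x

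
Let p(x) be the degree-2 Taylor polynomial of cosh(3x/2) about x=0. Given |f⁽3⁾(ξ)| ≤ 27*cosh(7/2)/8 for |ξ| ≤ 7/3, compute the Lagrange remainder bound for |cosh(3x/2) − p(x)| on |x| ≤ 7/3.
343*cosh(7/2)/48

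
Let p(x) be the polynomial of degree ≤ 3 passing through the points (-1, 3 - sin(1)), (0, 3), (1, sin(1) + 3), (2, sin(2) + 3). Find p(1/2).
-sin(2)/16 + 5*sin(1)/8 + 3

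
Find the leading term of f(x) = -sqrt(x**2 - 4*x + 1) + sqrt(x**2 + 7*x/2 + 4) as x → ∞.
15/4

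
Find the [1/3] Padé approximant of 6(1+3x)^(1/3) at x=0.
(15*x + 6)/(x**3/3 - x**2/2 + 3*x/2 + 1)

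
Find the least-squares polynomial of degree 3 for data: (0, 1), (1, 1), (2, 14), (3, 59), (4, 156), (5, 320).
47/42 + (-305/252)x + (-191/84)x² + (55/18)x³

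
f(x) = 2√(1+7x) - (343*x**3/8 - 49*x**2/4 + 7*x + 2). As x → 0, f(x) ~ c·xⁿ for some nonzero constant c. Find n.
4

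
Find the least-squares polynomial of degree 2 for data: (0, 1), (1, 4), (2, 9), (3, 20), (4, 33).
39/35 + (4/7)x + (13/7)x²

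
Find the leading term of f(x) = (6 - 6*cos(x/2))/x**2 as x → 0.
3/4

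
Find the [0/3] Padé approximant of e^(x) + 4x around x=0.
1/(-721*x**3/6 + 49*x**2/2 - 5*x + 1)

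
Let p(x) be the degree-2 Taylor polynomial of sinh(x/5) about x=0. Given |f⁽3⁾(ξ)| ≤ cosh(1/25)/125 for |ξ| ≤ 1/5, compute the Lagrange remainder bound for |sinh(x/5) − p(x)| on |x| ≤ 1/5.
cosh(1/25)/93750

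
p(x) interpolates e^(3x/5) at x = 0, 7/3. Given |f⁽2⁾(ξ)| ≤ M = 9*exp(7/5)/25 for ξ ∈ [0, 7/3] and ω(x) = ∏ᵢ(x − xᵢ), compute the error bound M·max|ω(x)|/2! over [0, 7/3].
49*exp(7/5)/200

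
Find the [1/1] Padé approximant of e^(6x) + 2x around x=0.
(23*x/4 + 1)/(1 - 9*x/4)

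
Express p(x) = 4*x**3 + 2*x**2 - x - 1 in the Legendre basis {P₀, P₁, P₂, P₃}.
(-1/3)P₀ + (7/5)P₁ + (4/3)P₂ + (8/5)P₃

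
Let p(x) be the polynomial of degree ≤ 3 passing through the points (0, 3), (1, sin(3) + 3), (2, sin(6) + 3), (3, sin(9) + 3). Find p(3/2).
9*sin(6)/16 - sin(9)/16 + 9*sin(3)/16 + 3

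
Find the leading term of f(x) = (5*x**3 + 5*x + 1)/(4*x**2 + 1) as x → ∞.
5*x/4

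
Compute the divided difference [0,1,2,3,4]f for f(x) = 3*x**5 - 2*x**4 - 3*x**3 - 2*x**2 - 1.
28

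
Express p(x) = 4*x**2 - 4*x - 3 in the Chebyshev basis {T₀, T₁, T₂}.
-T₀ + (-4)T₁ + (2)T₂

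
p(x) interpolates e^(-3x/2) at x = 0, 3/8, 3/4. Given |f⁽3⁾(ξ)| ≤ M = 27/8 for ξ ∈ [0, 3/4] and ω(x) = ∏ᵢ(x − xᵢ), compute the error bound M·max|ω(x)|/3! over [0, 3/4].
27*sqrt(3)/4096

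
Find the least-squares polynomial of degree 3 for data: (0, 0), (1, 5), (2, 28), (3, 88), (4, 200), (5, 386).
-4/63 + (835/378)x + (-13/252)x² + (325/108)x³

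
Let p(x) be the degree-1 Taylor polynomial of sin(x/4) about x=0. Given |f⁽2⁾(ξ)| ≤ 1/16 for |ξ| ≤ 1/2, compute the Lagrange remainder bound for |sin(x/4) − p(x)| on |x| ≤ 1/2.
1/128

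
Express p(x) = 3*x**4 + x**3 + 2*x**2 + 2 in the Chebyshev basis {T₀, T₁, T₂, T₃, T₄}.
(33/8)T₀ + (3/4)T₁ + (5/2)T₂ + (1/4)T₃ + (3/8)T₄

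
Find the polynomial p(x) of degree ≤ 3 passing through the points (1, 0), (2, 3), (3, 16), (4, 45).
x**3 - x**2 - x + 1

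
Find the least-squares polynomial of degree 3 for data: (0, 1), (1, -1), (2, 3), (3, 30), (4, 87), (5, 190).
10/9 + (-464/189)x + (-551/252)x² + (221/108)x³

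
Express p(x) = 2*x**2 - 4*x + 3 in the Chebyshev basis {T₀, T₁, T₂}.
(4)T₀ + (-4)T₁ + T₂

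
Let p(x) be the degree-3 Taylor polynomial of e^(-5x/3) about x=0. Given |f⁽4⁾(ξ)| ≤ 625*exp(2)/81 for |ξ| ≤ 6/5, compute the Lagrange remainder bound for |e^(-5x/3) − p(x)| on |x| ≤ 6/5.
2*exp(2)/3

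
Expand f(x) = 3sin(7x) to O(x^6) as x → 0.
21*x - 343*x**3/2 + 16807*x**5/40 + O(x**6)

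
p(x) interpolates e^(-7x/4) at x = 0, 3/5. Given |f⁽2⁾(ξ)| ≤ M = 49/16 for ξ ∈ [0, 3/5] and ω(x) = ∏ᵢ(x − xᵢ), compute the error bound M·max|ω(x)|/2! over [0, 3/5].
441/3200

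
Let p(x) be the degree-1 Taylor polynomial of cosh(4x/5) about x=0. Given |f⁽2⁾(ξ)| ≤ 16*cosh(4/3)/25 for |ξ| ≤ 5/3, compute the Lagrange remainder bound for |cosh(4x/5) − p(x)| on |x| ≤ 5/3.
8*cosh(4/3)/9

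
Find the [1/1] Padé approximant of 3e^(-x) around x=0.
(3 - 3*x/2)/(x/2 + 1)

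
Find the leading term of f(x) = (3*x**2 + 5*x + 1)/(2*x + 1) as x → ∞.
3*x/2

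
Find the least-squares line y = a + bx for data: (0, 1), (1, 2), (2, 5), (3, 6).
a = 4/5, b = 9/5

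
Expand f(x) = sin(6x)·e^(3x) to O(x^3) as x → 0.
6*x + 18*x**2 + O(x**3)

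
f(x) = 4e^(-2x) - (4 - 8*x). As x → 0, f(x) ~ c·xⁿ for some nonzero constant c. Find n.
2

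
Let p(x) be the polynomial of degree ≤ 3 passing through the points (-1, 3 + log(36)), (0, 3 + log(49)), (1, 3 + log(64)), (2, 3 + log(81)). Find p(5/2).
3 + log(321489*2**(1/4)*3**(1/8)*7**(5/8)/16384)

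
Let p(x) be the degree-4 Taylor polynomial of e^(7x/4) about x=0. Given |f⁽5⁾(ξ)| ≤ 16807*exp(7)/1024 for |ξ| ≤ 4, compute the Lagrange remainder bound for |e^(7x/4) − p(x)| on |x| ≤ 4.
16807*exp(7)/120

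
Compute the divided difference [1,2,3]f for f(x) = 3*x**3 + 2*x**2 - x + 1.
20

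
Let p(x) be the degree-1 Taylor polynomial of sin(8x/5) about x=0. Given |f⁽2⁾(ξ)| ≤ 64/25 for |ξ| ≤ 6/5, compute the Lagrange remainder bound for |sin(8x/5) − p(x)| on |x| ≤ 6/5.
1152/625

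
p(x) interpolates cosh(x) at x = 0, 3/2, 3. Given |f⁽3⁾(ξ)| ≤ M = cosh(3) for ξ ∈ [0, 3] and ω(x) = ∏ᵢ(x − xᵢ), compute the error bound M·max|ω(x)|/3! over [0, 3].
sqrt(3)*cosh(3)/8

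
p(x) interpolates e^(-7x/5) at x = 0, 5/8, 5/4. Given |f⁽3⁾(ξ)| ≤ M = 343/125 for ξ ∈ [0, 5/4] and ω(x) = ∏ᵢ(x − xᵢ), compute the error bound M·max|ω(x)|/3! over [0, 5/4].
343*sqrt(3)/13824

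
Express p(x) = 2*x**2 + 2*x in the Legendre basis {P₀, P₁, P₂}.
(2/3)P₀ + (2)P₁ + (4/3)P₂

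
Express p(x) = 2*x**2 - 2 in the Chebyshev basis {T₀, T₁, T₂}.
-T₀ + T₂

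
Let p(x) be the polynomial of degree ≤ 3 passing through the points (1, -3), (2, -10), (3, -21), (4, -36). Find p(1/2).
-1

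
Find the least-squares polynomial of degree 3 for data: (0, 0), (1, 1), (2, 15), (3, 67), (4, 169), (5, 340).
37/126 + (-2101/756)x + (-121/252)x² + (79/27)x³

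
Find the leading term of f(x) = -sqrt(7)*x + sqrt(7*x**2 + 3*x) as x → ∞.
3*sqrt(7)/14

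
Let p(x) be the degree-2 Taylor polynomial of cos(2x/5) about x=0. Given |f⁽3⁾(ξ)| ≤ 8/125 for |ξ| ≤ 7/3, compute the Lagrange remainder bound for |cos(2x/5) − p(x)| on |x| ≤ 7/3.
1372/10125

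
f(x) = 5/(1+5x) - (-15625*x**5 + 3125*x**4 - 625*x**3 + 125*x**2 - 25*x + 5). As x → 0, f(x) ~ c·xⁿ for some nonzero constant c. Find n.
6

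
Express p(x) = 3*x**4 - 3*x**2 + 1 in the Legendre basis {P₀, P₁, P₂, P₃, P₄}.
(3/5)P₀ + (-2/7)P₂ + (24/35)P₄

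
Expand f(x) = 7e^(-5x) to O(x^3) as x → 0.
7 - 35*x + 175*x**2/2 + O(x**3)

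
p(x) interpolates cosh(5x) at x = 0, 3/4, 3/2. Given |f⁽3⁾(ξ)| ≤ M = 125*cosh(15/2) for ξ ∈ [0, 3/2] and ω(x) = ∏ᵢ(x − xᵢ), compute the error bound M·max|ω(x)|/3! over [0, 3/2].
125*sqrt(3)*cosh(15/2)/64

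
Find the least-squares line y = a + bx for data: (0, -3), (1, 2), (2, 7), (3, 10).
a = -13/5, b = 22/5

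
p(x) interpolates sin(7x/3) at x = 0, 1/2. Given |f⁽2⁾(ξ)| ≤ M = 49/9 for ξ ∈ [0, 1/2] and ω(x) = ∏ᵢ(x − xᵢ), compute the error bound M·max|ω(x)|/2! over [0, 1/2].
49/288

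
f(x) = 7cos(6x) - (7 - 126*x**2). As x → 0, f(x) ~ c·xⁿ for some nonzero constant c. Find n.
4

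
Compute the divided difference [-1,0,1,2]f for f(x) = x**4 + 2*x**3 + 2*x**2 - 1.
4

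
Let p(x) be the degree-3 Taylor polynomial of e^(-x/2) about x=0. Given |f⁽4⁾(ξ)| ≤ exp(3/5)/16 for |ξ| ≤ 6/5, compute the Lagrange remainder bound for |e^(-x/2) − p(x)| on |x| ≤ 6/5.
27*exp(3/5)/5000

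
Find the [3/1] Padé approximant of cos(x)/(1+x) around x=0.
(x**3/24 - 7*x**2/12 + x/12 + 1)/(13*x/12 + 1)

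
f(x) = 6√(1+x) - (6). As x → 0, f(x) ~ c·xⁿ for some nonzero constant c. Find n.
1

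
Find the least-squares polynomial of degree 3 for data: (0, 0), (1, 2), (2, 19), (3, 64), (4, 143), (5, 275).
-17/126 + (-859/756)x + (401/252)x² + (52/27)x³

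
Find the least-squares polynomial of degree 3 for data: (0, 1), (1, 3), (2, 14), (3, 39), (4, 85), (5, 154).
68/63 + (-479/378)x + (545/252)x² + (91/108)x³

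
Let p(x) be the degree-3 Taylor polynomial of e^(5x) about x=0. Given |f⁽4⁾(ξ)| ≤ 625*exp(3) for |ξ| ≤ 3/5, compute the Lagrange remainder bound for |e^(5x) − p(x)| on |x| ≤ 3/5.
27*exp(3)/8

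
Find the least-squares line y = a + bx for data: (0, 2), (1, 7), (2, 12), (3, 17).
a = 2, b = 5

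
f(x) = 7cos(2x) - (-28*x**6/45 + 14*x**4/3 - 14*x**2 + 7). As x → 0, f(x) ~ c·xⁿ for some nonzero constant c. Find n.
8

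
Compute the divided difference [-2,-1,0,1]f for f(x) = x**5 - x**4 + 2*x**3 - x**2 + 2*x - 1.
9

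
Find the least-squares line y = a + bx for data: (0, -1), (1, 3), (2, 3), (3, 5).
a = -1/5, b = 9/5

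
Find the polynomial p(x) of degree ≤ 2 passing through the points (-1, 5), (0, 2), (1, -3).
-x**2 - 4*x + 2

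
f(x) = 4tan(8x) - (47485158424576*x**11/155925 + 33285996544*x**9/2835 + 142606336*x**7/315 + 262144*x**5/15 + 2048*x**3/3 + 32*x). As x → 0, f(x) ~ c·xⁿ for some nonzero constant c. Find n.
13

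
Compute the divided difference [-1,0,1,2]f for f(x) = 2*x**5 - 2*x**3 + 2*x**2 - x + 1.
8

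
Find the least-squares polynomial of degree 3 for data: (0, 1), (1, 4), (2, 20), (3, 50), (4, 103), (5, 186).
47/63 + (397/378)x + (253/126)x² + (28/27)x³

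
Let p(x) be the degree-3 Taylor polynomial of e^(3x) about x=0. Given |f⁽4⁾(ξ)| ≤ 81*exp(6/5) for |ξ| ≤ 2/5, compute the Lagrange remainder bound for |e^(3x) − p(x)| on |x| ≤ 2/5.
54*exp(6/5)/625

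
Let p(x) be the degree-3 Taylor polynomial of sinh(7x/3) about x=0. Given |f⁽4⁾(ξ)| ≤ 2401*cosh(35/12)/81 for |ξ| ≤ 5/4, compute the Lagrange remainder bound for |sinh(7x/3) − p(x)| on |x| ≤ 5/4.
1500625*cosh(35/12)/497664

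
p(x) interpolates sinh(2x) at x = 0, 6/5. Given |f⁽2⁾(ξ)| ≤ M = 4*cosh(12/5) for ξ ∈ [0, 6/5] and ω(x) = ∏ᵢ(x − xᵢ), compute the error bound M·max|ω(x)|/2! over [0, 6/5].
18*cosh(12/5)/25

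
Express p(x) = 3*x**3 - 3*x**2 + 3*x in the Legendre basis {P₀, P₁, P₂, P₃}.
-P₀ + (24/5)P₁ + (-2)P₂ + (6/5)P₃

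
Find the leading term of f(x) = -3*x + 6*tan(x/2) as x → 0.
x**3/4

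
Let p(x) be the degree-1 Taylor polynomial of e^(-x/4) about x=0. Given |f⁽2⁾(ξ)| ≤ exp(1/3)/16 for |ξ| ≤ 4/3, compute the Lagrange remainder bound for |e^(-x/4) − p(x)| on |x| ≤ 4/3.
exp(1/3)/18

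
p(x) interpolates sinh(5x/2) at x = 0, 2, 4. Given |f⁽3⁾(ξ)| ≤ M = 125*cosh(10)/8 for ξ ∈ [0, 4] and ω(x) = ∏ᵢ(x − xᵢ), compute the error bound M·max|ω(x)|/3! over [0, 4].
125*sqrt(3)*cosh(10)/27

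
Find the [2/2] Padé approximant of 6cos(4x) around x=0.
(6 - 40*x**2)/(4*x**2/3 + 1)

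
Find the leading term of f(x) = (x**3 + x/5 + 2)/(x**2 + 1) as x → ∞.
x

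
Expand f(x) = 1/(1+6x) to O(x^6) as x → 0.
1 - 6*x + 36*x**2 - 216*x**3 + 1296*x**4 - 7776*x**5 + O(x**6)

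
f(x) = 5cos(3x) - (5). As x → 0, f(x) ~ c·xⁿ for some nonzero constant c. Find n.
2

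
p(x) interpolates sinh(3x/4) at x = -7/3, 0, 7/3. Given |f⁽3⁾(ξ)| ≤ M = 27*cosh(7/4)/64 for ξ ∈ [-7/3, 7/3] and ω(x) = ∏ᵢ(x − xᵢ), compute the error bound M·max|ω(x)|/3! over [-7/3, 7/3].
343*sqrt(3)*cosh(7/4)/1728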